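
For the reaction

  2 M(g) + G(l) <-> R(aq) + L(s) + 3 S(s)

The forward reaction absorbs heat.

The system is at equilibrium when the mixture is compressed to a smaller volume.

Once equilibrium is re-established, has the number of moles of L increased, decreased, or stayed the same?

increases

Gas moles: reactants 2, products 0 (Δn_gas = -2). Compression shifts the system toward the side with fewer moles of gas — to the right.
The net shift is to the right. L is a product, so its amount increases.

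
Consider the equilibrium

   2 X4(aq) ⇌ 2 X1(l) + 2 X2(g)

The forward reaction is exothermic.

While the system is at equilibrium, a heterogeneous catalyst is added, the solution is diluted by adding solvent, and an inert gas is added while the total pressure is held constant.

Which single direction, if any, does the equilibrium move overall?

A catalyst speeds both forward and reverse rates equally; it changes neither Q nor K — no shift from this change.
Dilution lowers every aqueous concentration by the same factor. Δn_aq = 0 − 2 = -2, so the system shifts toward the side with more dissolved moles — to the left.
Adding inert gas at constant total pressure expands the volume and lowers every reacting partial pressure. With Δn_gas = 2 − 0 = +2, Q moves away from K toward the side with fewer gas moles, so the system shifts toward the side with more gas moles — to the right.
The individual effects push in opposite directions; without quantitative information the net direction cannot be determined.

cannot be determined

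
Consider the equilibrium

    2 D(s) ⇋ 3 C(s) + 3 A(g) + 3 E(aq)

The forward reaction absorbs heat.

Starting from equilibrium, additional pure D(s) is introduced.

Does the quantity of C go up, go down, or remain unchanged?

unchanged

D is a pure solid; its activity is 1 regardless of amount, so Q is unaffected — no shift from this change.
No net shift occurs, so the amount of C is unchanged.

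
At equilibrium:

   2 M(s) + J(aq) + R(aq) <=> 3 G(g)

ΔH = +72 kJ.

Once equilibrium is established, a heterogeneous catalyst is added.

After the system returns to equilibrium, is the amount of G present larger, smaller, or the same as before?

A catalyst speeds both forward and reverse rates equally; it changes neither Q nor K — no shift from this change.
No net shift occurs, so the amount of G is unchanged.

unchanged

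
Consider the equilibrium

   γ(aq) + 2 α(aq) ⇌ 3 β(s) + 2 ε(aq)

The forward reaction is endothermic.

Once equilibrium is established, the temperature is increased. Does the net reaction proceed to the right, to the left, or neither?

right

The forward reaction is endothermic. Raising T favours the endothermic direction — shift to the right.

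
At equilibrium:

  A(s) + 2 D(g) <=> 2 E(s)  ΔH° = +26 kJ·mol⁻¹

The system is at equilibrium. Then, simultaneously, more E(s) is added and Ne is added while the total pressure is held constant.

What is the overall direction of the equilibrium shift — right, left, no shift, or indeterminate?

left

E is a pure solid; its activity is 1 regardless of amount, so Q is unaffected — no shift from this change.
Adding inert gas at constant total pressure expands the volume and lowers every reacting partial pressure. With Δn_gas = 0 − 2 = -2, Q moves away from K toward the side with fewer gas moles, so the system shifts toward the side with more gas moles — to the left.
Only the nonzero effect(s) matter; the net shift is to the left.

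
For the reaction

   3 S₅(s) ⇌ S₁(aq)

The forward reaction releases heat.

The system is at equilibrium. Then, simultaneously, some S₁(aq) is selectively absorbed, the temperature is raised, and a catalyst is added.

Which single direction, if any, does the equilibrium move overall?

Removing S₁ (aq), a product, drives the reaction to the right.
The forward reaction is exothermic. Raising T favours the endothermic direction — shift to the left.
A catalyst speeds both forward and reverse rates equally; it changes neither Q nor K — no shift from this change.
The individual effects push in opposite directions; without quantitative information the net direction cannot be determined.

cannot be determined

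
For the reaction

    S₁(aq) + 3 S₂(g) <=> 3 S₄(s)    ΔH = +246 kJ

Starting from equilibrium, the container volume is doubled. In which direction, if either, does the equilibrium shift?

Gas moles: reactants 3, products 0 (Δn_gas = -3). Expansion shifts the system toward the side with more moles of gas — to the left.

left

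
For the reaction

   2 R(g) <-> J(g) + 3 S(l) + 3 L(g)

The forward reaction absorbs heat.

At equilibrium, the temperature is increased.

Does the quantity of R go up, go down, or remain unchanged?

decreases

The forward reaction is endothermic. Raising T favours the endothermic direction — shift to the right.
The net shift is to the right. R is a reactant, so its amount decreases.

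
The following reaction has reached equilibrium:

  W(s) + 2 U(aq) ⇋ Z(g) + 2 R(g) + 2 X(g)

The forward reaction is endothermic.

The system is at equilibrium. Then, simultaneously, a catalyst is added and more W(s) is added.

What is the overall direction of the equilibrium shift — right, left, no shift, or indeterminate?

A catalyst speeds both forward and reverse rates equally; it changes neither Q nor K — no shift from this change.
W is a pure solid; its activity is 1 regardless of amount, so Q is unaffected — no shift from this change.
None of the changes alters Q relative to K, so there is no net shift.

no shift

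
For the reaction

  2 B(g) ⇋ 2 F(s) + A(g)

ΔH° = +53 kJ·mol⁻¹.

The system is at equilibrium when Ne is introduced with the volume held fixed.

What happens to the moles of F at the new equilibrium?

At constant volume, adding an inert gas leaves every reacting species' partial pressure unchanged, so Q is unchanged — no shift from this change.
No net shift occurs, so the amount of F is unchanged.

unchanged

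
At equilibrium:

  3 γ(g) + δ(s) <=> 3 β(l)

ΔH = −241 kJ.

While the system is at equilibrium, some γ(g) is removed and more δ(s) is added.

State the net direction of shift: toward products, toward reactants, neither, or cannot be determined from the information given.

Removing γ (g), a reactant, drives the reaction to the left.
δ is a pure solid; its activity is 1 regardless of amount, so Q is unaffected — no shift from this change.
Only the nonzero effect(s) matter; the net shift is to the left.

left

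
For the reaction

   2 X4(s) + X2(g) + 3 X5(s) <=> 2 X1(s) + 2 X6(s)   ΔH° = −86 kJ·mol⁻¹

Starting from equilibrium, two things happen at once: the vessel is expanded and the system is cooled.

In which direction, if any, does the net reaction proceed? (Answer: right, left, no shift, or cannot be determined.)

cannot be determined

Gas moles: reactants 1, products 0 (Δn_gas = -1). Expansion shifts the system toward the side with more moles of gas — to the left.
The forward reaction is exothermic. Lowering T favours the exothermic direction — shift to the right.
The individual effects push in opposite directions; without quantitative information the net direction cannot be determined.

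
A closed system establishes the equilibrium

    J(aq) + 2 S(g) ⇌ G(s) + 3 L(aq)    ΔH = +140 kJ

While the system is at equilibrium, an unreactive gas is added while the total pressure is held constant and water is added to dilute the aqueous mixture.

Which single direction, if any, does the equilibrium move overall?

Adding inert gas at constant total pressure expands the volume and lowers every reacting partial pressure. With Δn_gas = 0 − 2 = -2, Q moves away from K toward the side with fewer gas moles, so the system shifts toward the side with more gas moles — to the left.
Dilution lowers every aqueous concentration by the same factor. Δn_aq = 3 − 1 = +2, so the system shifts toward the side with more dissolved moles — to the right.
The individual effects push in opposite directions; without quantitative information the net direction cannot be determined.

cannot be determined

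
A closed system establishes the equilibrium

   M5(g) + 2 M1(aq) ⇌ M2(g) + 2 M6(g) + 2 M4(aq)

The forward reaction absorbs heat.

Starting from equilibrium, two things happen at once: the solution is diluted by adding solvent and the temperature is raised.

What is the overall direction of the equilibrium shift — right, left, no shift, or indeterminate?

Dilution scales every aqueous concentration by the same factor. Δn_aq = 2 − 2 = 0, so Q is unchanged — no shift.
The forward reaction is endothermic. Raising T favours the endothermic direction — shift to the right.
Only the nonzero effect(s) matter; the net shift is to the right.

right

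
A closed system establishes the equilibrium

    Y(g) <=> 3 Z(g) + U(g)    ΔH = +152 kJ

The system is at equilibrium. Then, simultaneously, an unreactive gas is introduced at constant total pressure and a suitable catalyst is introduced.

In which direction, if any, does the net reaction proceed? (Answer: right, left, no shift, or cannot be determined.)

Adding inert gas at constant total pressure expands the volume and lowers every reacting partial pressure. With Δn_gas = 4 − 1 = +3, Q moves away from K toward the side with fewer gas moles, so the system shifts toward the side with more gas moles — to the right.
A catalyst speeds both forward and reverse rates equally; it changes neither Q nor K — no shift from this change.
Only the nonzero effect(s) matter; the net shift is to the right.

right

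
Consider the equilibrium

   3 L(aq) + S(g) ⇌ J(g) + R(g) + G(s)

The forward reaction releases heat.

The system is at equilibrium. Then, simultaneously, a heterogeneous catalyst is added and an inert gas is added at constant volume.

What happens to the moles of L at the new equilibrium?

unchanged

A catalyst speeds both forward and reverse rates equally; it changes neither Q nor K — no shift from this change.
At constant volume, adding an inert gas leaves every reacting species' partial pressure unchanged, so Q is unchanged — no shift from this change.
No net shift occurs, so the amount of L is unchanged.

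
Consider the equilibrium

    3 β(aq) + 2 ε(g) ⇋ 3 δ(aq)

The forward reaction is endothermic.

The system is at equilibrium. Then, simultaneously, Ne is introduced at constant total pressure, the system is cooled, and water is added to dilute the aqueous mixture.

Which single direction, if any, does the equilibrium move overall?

Adding inert gas at constant total pressure expands the volume and lowers every reacting partial pressure. With Δn_gas = 0 − 2 = -2, Q moves away from K toward the side with fewer gas moles, so the system shifts toward the side with more gas moles — to the left.
The forward reaction is endothermic. Lowering T favours the exothermic direction — shift to the left.
Dilution scales every aqueous concentration by the same factor. Δn_aq = 3 − 3 = 0, so Q is unchanged — no shift.
Only the nonzero effect(s) matter; the net shift is to the left.

left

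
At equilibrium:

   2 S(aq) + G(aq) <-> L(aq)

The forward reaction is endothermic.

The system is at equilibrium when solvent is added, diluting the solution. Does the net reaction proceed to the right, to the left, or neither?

Dilution lowers every aqueous concentration by the same factor. Δn_aq = 1 − 3 = -2, so the system shifts toward the side with more dissolved moles — to the left.

left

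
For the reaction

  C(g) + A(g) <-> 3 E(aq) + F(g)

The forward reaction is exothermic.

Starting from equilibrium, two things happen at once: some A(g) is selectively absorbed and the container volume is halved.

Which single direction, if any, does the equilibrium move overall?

cannot be determined

Removing A (g), a reactant, drives the reaction to the left.
Gas moles: reactants 2, products 1 (Δn_gas = -1). Compression shifts the system toward the side with fewer moles of gas — to the right.
The individual effects push in opposite directions; without quantitative information the net direction cannot be determined.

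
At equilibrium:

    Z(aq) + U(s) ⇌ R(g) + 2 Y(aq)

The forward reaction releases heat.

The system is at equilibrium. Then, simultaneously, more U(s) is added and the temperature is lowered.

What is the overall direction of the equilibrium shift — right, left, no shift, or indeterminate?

right

U is a pure solid; its activity is 1 regardless of amount, so Q is unaffected — no shift from this change.
The forward reaction is exothermic. Lowering T favours the exothermic direction — shift to the right.
Only the nonzero effect(s) matter; the net shift is to the right.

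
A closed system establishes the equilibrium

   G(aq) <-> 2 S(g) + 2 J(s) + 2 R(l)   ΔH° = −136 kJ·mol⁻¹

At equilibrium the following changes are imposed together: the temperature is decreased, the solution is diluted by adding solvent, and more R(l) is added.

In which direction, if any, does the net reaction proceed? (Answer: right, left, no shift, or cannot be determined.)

cannot be determined

The forward reaction is exothermic. Lowering T favours the exothermic direction — shift to the right.
Dilution lowers every aqueous concentration by the same factor. Δn_aq = 0 − 1 = -1, so the system shifts toward the side with more dissolved moles — to the left.
R is a pure liquid; its activity is 1 regardless of amount, so Q is unaffected — no shift from this change.
The individual effects push in opposite directions; without quantitative information the net direction cannot be determined.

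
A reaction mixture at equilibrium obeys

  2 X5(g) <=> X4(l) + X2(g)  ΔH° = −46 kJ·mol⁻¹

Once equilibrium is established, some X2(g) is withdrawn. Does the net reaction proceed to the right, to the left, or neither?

right

Removing X2 (g), a product, drives the reaction to the right.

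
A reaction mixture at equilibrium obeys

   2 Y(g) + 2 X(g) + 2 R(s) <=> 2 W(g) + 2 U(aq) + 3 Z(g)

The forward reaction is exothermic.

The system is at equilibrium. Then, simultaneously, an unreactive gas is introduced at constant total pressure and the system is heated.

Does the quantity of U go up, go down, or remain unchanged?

Adding inert gas at constant total pressure expands the volume and lowers every reacting partial pressure. With Δn_gas = 5 − 4 = +1, Q moves away from K toward the side with fewer gas moles, so the system shifts toward the side with more gas moles — to the right.
The forward reaction is exothermic. Raising T favours the endothermic direction — shift to the left.
The two effects oppose each other, so the net shift — and hence the change in U — cannot be determined from the given information.

cannot be determined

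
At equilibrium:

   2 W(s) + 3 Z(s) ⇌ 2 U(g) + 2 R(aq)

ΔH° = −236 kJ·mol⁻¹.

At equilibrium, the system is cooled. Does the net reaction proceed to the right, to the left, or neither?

right

The forward reaction is exothermic. Lowering T favours the exothermic direction — shift to the right.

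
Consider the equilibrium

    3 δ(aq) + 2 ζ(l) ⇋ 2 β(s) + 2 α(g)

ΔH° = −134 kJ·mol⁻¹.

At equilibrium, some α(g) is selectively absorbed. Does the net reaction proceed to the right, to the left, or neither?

Removing α (g), a product, drives the reaction to the right.

right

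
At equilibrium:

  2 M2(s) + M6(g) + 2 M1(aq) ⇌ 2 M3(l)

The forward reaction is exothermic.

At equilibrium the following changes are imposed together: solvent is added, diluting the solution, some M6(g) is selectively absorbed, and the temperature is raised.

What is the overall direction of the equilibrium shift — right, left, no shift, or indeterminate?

Dilution lowers every aqueous concentration by the same factor. Δn_aq = 0 − 2 = -2, so the system shifts toward the side with more dissolved moles — to the left.
Removing M6 (g), a reactant, drives the reaction to the left.
The forward reaction is exothermic. Raising T favours the endothermic direction — shift to the left.
All effects act in the same direction — net shift to the left.

left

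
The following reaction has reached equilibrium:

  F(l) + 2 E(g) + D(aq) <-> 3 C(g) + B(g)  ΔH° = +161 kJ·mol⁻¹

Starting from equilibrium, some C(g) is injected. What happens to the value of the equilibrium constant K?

unchanged

The equilibrium constant depends only on temperature. This perturbation may move the position of equilibrium, but since T is unchanged, K itself is unchanged.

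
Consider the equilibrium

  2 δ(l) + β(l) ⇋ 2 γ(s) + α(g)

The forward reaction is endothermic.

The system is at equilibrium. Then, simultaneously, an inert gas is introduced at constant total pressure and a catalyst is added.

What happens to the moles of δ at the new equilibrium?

Adding inert gas at constant total pressure expands the volume and lowers every reacting partial pressure. With Δn_gas = 1 − 0 = +1, Q moves away from K toward the side with fewer gas moles, so the system shifts toward the side with more gas moles — to the right.
A catalyst speeds both forward and reverse rates equally; it changes neither Q nor K — no shift from this change.
The net shift is to the right. δ is a reactant, so its amount decreases.

decreases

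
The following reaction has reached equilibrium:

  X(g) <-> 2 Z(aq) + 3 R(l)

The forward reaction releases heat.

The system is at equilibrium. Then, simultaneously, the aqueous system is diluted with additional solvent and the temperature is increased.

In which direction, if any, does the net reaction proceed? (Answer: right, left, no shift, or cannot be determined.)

cannot be determined

Dilution lowers every aqueous concentration by the same factor. Δn_aq = 2 − 0 = +2, so the system shifts toward the side with more dissolved moles — to the right.
The forward reaction is exothermic. Raising T favours the endothermic direction — shift to the left.
The individual effects push in opposite directions; without quantitative information the net direction cannot be determined.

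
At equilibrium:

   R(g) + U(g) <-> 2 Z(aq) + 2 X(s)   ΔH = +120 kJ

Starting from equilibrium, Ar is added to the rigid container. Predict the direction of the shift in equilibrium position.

At constant volume, adding an inert gas leaves every reacting species' partial pressure unchanged, so Q is unchanged — no shift from this change.

no shift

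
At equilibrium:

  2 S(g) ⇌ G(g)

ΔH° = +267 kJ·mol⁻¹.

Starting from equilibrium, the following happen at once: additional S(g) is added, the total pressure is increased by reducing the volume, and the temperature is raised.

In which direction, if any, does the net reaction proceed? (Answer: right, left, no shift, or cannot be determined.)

right

Adding S (g), a reactant, drives the reaction to the right.
Gas moles: reactants 2, products 1 (Δn_gas = -1). Compression shifts the system toward the side with fewer moles of gas — to the right.
The forward reaction is endothermic. Raising T favours the endothermic direction — shift to the right.
All effects act in the same direction — net shift to the right.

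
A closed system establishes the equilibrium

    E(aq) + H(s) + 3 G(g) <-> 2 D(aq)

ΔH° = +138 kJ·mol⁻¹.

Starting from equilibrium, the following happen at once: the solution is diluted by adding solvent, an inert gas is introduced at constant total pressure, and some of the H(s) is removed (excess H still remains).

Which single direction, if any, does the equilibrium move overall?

Dilution lowers every aqueous concentration by the same factor. Δn_aq = 2 − 1 = +1, so the system shifts toward the side with more dissolved moles — to the right.
Adding inert gas at constant total pressure expands the volume and lowers every reacting partial pressure. With Δn_gas = 0 − 3 = -3, Q moves away from K toward the side with fewer gas moles, so the system shifts toward the side with more gas moles — to the left.
H is a pure solid; its activity is 1 regardless of amount, so Q is unaffected — no shift from this change.
The individual effects push in opposite directions; without quantitative information the net direction cannot be determined.

cannot be determined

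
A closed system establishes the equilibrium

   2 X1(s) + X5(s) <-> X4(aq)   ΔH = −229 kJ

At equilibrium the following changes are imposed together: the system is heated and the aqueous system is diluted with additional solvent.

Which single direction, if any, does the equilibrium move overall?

cannot be determined

The forward reaction is exothermic. Raising T favours the endothermic direction — shift to the left.
Dilution lowers every aqueous concentration by the same factor. Δn_aq = 1 − 0 = +1, so the system shifts toward the side with more dissolved moles — to the right.
The individual effects push in opposite directions; without quantitative information the net direction cannot be determined.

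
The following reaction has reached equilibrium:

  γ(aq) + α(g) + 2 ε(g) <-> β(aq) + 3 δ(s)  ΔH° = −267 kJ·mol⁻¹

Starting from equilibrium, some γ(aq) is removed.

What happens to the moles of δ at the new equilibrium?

decreases

Removing γ (aq), a reactant, drives the reaction to the left.
The net shift is to the left. δ is a product, so its amount decreases.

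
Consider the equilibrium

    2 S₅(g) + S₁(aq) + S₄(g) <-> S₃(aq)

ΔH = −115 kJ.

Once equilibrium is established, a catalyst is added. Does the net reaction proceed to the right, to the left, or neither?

A catalyst speeds both forward and reverse rates equally; it changes neither Q nor K — no shift from this change.

no shift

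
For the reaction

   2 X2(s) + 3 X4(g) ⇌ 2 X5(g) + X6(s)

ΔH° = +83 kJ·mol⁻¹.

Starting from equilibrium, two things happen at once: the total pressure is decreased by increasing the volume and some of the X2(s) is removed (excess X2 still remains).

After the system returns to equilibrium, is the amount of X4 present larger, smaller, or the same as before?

Gas moles: reactants 3, products 2 (Δn_gas = -1). Expansion shifts the system toward the side with more moles of gas — to the left.
X2 is a pure solid; its activity is 1 regardless of amount, so Q is unaffected — no shift from this change.
The net shift is to the left. X4 is a reactant, so its amount increases.

increases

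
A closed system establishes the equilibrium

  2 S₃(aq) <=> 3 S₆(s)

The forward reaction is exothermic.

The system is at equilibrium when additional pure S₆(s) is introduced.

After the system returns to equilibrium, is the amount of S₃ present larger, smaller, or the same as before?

unchanged

S₆ is a pure solid; its activity is 1 regardless of amount, so Q is unaffected — no shift from this change.
No net shift occurs, so the amount of S₃ is unchanged.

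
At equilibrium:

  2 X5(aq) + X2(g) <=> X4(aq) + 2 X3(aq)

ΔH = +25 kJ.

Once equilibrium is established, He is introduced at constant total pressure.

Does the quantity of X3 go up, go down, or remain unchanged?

Adding inert gas at constant total pressure expands the volume and lowers every reacting partial pressure. With Δn_gas = 0 − 1 = -1, Q moves away from K toward the side with fewer gas moles, so the system shifts toward the side with more gas moles — to the left.
The net shift is to the left. X3 is a product, so its amount decreases.

decreases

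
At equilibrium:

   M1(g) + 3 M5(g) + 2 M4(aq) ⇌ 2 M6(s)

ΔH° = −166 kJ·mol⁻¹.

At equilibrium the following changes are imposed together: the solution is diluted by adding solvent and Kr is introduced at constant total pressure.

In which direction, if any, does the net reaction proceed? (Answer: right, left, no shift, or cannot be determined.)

left

Dilution lowers every aqueous concentration by the same factor. Δn_aq = 0 − 2 = -2, so the system shifts toward the side with more dissolved moles — to the left.
Adding inert gas at constant total pressure expands the volume and lowers every reacting partial pressure. With Δn_gas = 0 − 4 = -4, Q moves away from K toward the side with fewer gas moles, so the system shifts toward the side with more gas moles — to the left.
All effects act in the same direction — net shift to the left.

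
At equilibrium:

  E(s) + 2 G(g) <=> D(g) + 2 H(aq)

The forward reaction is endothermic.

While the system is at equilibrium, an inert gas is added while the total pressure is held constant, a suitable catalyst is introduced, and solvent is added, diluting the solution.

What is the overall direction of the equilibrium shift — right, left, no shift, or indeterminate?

cannot be determined

Adding inert gas at constant total pressure expands the volume and lowers every reacting partial pressure. With Δn_gas = 1 − 2 = -1, Q moves away from K toward the side with fewer gas moles, so the system shifts toward the side with more gas moles — to the left.
A catalyst speeds both forward and reverse rates equally; it changes neither Q nor K — no shift from this change.
Dilution lowers every aqueous concentration by the same factor. Δn_aq = 2 − 0 = +2, so the system shifts toward the side with more dissolved moles — to the right.
The individual effects push in opposite directions; without quantitative information the net direction cannot be determined.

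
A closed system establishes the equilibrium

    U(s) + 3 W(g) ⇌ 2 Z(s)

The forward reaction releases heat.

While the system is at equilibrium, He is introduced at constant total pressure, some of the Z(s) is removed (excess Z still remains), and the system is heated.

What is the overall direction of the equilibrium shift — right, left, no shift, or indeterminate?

left

Adding inert gas at constant total pressure expands the volume and lowers every reacting partial pressure. With Δn_gas = 0 − 3 = -3, Q moves away from K toward the side with fewer gas moles, so the system shifts toward the side with more gas moles — to the left.
Z is a pure solid; its activity is 1 regardless of amount, so Q is unaffected — no shift from this change.
The forward reaction is exothermic. Raising T favours the endothermic direction — shift to the left.
Only the nonzero effect(s) matter; the net shift is to the left.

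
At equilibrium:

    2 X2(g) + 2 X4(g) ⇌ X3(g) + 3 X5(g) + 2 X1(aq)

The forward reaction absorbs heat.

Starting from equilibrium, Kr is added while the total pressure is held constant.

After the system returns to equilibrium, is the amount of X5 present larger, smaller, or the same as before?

unchanged

Adding inert gas at constant total pressure expands the volume, scaling every reacting partial pressure by the same factor. Δn_gas = 4 − 4 = 0, so Q is unchanged — no shift.
No net shift occurs, so the amount of X5 is unchanged.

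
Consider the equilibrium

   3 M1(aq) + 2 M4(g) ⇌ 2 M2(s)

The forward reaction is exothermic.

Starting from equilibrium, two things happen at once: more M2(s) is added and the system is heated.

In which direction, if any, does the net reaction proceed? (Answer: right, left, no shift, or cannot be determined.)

M2 is a pure solid; its activity is 1 regardless of amount, so Q is unaffected — no shift from this change.
The forward reaction is exothermic. Raising T favours the endothermic direction — shift to the left.
Only the nonzero effect(s) matter; the net shift is to the left.

left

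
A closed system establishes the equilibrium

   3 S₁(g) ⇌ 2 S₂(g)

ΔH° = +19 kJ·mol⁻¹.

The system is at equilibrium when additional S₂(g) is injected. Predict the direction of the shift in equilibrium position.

left

Adding S₂ (g), a product, drives the reaction to the left.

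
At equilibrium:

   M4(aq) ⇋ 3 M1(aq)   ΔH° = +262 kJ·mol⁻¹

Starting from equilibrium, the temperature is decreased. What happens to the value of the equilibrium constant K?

K depends on temperature via the van 't Hoff relation. The forward reaction is endothermic, so lowering T decreases K.

decreases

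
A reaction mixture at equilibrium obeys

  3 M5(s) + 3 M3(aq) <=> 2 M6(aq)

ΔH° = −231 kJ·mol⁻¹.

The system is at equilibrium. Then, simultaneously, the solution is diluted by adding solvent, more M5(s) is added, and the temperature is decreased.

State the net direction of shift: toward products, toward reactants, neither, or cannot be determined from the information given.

cannot be determined

Dilution lowers every aqueous concentration by the same factor. Δn_aq = 2 − 3 = -1, so the system shifts toward the side with more dissolved moles — to the left.
M5 is a pure solid; its activity is 1 regardless of amount, so Q is unaffected — no shift from this change.
The forward reaction is exothermic. Lowering T favours the exothermic direction — shift to the right.
The individual effects push in opposite directions; without quantitative information the net direction cannot be determined.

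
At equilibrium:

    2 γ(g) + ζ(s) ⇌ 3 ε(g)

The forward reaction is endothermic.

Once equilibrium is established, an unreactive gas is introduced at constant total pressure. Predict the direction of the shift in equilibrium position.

right

Adding inert gas at constant total pressure expands the volume and lowers every reacting partial pressure. With Δn_gas = 3 − 2 = +1, Q moves away from K toward the side with fewer gas moles, so the system shifts toward the side with more gas moles — to the right.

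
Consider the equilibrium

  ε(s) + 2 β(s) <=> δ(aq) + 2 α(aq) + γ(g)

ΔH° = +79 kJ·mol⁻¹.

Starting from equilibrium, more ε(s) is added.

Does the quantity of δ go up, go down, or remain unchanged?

unchanged

ε is a pure solid; its activity is 1 regardless of amount, so Q is unaffected — no shift from this change.
No net shift occurs, so the amount of δ is unchanged.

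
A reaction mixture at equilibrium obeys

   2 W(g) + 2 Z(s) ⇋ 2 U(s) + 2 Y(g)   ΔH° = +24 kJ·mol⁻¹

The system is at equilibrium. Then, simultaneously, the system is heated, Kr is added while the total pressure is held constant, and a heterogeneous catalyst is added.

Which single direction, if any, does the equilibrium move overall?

The forward reaction is endothermic. Raising T favours the endothermic direction — shift to the right.
Adding inert gas at constant total pressure expands the volume, scaling every reacting partial pressure by the same factor. Δn_gas = 2 − 2 = 0, so Q is unchanged — no shift.
A catalyst speeds both forward and reverse rates equally; it changes neither Q nor K — no shift from this change.
Only the nonzero effect(s) matter; the net shift is to the right.

right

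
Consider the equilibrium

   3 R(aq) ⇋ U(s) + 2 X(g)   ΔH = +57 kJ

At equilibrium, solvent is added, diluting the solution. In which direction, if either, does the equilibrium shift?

Dilution lowers every aqueous concentration by the same factor. Δn_aq = 0 − 3 = -3, so the system shifts toward the side with more dissolved moles — to the left.

left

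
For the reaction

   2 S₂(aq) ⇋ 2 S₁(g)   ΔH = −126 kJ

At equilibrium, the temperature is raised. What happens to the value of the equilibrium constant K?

K depends on temperature via the van 't Hoff relation. The forward reaction is exothermic, so raising T decreases K.

decreases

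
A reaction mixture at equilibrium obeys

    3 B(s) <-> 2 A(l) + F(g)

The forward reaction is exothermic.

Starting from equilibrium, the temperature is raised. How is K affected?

decreases

K depends on temperature via the van 't Hoff relation. The forward reaction is exothermic, so raising T decreases K.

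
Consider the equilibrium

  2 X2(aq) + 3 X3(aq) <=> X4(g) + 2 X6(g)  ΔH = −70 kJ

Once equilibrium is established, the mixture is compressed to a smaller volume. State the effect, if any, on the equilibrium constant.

The equilibrium constant depends only on temperature. This perturbation may move the position of equilibrium, but since T is unchanged, K itself is unchanged.

unchanged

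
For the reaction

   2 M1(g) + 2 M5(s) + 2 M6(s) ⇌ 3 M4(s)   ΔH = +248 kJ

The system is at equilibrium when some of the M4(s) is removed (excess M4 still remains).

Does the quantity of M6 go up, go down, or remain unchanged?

M4 is a pure solid; its activity is 1 regardless of amount, so Q is unaffected — no shift from this change.
No net shift occurs, so the amount of M6 is unchanged.

unchanged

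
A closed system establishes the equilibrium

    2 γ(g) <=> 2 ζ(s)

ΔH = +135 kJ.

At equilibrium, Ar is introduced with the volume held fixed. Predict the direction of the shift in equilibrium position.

At constant volume, adding an inert gas leaves every reacting species' partial pressure unchanged, so Q is unchanged — no shift from this change.

no shift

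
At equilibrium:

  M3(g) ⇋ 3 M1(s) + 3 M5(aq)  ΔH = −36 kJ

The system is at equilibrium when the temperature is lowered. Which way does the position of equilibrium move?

right

The forward reaction is exothermic. Lowering T favours the exothermic direction — shift to the right.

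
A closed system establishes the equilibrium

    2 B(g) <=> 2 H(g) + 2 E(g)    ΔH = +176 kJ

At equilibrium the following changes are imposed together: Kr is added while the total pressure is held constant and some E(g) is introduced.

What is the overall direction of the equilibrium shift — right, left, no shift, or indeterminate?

Adding inert gas at constant total pressure expands the volume and lowers every reacting partial pressure. With Δn_gas = 4 − 2 = +2, Q moves away from K toward the side with fewer gas moles, so the system shifts toward the side with more gas moles — to the right.
Adding E (g), a product, drives the reaction to the left.
The individual effects push in opposite directions; without quantitative information the net direction cannot be determined.

cannot be determined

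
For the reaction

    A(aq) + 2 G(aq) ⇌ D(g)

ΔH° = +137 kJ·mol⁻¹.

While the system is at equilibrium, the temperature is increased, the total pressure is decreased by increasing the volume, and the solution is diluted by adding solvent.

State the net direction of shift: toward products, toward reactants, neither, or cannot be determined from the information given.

cannot be determined

The forward reaction is endothermic. Raising T favours the endothermic direction — shift to the right.
Gas moles: reactants 0, products 1 (Δn_gas = +1). Expansion shifts the system toward the side with more moles of gas — to the right.
Dilution lowers every aqueous concentration by the same factor. Δn_aq = 0 − 3 = -3, so the system shifts toward the side with more dissolved moles — to the left.
The individual effects push in opposite directions; without quantitative information the net direction cannot be determined.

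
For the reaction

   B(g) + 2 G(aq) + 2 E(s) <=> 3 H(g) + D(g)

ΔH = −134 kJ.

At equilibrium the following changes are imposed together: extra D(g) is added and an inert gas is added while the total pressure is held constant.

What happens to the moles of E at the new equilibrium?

Adding D (g), a product, drives the reaction to the left.
Adding inert gas at constant total pressure expands the volume and lowers every reacting partial pressure. With Δn_gas = 4 − 1 = +3, Q moves away from K toward the side with fewer gas moles, so the system shifts toward the side with more gas moles — to the right.
The two effects oppose each other, so the net shift — and hence the change in E — cannot be determined from the given information.

cannot be determined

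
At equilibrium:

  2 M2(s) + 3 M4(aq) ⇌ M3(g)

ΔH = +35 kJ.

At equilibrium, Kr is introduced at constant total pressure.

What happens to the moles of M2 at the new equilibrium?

decreases

Adding inert gas at constant total pressure expands the volume and lowers every reacting partial pressure. With Δn_gas = 1 − 0 = +1, Q moves away from K toward the side with fewer gas moles, so the system shifts toward the side with more gas moles — to the right.
The net shift is to the right. M2 is a reactant, so its amount decreases.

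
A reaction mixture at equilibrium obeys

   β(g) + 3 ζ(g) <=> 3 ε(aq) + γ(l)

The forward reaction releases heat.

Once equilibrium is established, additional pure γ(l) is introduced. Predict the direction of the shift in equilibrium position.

γ is a pure liquid; its activity is 1 regardless of amount, so Q is unaffected — no shift from this change.

no shift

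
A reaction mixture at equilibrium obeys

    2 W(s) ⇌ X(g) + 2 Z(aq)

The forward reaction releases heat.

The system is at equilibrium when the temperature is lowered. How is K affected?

K depends on temperature via the van 't Hoff relation. The forward reaction is exothermic, so lowering T increases K.

increases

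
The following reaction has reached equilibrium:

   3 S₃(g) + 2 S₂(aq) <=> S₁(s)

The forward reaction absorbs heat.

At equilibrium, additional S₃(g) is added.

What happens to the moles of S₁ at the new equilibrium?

Adding S₃ (g), a reactant, drives the reaction to the right.
The net shift is to the right. S₁ is a product, so its amount increases.

increases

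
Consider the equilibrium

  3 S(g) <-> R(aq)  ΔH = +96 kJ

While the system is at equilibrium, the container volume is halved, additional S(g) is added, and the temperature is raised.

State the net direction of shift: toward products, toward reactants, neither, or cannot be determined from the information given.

right

Gas moles: reactants 3, products 0 (Δn_gas = -3). Compression shifts the system toward the side with fewer moles of gas — to the right.
Adding S (g), a reactant, drives the reaction to the right.
The forward reaction is endothermic. Raising T favours the endothermic direction — shift to the right.
All effects act in the same direction — net shift to the right.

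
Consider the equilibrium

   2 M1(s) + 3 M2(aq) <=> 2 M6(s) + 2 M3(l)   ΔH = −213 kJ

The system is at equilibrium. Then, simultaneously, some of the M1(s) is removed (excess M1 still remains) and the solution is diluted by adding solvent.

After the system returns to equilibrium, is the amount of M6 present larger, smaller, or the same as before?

decreases

M1 is a pure solid; its activity is 1 regardless of amount, so Q is unaffected — no shift from this change.
Dilution lowers every aqueous concentration by the same factor. Δn_aq = 0 − 3 = -3, so the system shifts toward the side with more dissolved moles — to the left.
The net shift is to the left. M6 is a product, so its amount decreases.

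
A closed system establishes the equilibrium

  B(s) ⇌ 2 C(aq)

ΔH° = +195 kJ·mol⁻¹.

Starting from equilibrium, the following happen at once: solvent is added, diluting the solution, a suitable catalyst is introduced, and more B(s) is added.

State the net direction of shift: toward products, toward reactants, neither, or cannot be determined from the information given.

right

Dilution lowers every aqueous concentration by the same factor. Δn_aq = 2 − 0 = +2, so the system shifts toward the side with more dissolved moles — to the right.
A catalyst speeds both forward and reverse rates equally; it changes neither Q nor K — no shift from this change.
B is a pure solid; its activity is 1 regardless of amount, so Q is unaffected — no shift from this change.
Only the nonzero effect(s) matter; the net shift is to the right.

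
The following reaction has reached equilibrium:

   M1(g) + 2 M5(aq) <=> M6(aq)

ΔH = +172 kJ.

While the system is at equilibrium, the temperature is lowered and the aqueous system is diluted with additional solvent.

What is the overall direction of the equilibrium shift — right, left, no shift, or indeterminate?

The forward reaction is endothermic. Lowering T favours the exothermic direction — shift to the left.
Dilution lowers every aqueous concentration by the same factor. Δn_aq = 1 − 2 = -1, so the system shifts toward the side with more dissolved moles — to the left.
All effects act in the same direction — net shift to the left.

left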